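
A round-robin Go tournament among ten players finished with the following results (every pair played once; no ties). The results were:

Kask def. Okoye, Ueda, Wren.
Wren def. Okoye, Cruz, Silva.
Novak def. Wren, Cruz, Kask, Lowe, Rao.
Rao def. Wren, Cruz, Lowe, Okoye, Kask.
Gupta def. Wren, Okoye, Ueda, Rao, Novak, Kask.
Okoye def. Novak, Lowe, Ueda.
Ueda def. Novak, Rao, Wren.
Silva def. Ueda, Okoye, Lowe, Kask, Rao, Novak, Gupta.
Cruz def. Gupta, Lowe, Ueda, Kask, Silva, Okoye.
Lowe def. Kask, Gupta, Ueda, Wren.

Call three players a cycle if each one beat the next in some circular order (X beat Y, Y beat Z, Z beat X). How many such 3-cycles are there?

31

Win totals: Lowe 4, Novak 5, Rao 5, Silva 7, Ueda 3, Kask 3, Okoye 3, Wren 3, Gupta 6, Cruz 6.
A player with w wins dominates both others in C(w,2) triples; summing gives 6 + 10 + 10 + 21 + 3 + 3 + 3 + 3 + 15 + 15 = 89 transitive triples.
Total triples C(10,3) = 120, so cyclic triples = 120 − 89 = 31.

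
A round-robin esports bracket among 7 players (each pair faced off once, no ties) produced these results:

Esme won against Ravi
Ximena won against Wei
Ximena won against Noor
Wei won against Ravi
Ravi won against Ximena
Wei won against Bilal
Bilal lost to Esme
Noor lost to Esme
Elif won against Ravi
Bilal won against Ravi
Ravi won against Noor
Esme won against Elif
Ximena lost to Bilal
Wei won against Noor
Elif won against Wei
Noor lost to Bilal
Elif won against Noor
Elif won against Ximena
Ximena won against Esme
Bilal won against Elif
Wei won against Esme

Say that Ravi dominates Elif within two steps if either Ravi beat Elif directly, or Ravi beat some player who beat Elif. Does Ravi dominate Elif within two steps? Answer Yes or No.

Ravi did not beat Elif directly.
Ravi beat Noor, Ximena, but each of them lost to Elif. No two-step path.

No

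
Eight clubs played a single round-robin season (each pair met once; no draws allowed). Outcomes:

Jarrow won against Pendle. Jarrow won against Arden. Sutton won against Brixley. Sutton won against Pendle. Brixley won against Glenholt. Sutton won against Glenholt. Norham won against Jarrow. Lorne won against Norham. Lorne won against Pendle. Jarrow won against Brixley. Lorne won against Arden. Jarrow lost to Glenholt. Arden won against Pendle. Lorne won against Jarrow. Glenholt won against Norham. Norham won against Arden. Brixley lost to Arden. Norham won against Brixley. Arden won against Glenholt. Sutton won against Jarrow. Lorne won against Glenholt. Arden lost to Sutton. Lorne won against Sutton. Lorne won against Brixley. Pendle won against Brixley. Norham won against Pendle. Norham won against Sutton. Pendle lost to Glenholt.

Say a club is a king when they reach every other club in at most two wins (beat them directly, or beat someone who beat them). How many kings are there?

1

Sutton cannot reach Lorne in two steps.
Pendle cannot reach Sutton, Arden, Lorne, Norham, Jarrow in two steps.
Arden cannot reach Sutton, Lorne in two steps.
Lorne reaches everyone (king).
Norham cannot reach Lorne in two steps.
Jarrow cannot reach Sutton, Lorne, Norham in two steps.
Glenholt cannot reach Lorne in two steps.
Brixley cannot reach Sutton, Arden, Lorne in two steps.
Kings: Lorne — 1.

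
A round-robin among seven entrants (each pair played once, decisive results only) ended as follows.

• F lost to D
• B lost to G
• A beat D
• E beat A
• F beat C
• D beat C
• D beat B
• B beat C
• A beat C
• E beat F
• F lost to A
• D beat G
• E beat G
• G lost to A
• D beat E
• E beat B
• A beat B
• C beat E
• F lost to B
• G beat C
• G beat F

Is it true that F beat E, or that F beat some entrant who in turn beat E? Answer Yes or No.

F did not beat E directly.
F beat C. Of those, C beat E.

Yes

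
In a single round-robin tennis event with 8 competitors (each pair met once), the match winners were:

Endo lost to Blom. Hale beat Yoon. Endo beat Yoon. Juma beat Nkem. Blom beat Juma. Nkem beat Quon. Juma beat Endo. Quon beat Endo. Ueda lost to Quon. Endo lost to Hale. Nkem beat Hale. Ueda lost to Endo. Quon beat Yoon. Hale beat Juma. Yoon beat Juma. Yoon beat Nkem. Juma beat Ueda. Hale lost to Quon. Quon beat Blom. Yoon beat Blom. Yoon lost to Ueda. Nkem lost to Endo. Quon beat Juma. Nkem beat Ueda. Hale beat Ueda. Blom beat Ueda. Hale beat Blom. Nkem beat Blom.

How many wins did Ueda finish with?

Ueda's results: beat Yoon; lost to Endo, Hale, Quon, Juma, Nkem, Blom.
That is 1 win.

1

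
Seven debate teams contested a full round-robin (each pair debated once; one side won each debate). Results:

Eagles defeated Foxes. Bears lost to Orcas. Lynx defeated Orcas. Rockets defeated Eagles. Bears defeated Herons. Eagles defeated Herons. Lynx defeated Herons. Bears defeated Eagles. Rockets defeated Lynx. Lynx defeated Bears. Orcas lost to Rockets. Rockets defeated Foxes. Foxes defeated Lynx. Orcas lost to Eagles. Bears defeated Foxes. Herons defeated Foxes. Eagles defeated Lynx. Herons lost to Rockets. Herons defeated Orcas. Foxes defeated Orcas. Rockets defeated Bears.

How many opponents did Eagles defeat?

Eagles' results: beat Orcas, Lynx, Herons, Foxes; lost to Rockets, Bears.
That is 4 wins.

4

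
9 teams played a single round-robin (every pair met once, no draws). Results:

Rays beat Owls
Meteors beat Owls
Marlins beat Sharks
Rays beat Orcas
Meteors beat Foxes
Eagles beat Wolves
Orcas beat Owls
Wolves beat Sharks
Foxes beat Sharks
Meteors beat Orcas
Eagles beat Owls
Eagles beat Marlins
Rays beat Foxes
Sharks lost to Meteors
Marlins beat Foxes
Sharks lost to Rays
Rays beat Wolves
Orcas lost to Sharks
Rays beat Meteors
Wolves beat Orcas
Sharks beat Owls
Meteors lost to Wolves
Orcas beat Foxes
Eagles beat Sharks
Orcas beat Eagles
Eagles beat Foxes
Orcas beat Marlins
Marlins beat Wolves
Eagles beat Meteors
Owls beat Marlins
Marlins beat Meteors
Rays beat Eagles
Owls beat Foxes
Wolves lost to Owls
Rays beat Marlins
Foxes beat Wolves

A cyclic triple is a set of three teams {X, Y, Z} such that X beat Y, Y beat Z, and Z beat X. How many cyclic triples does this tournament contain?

Win totals: Orcas 4, Meteors 4, Owls 3, Marlins 4, Foxes 2, Sharks 2, Wolves 3, Rays 8, Eagles 6.
A team with w wins dominates both others in C(w,2) triples; summing gives 6 + 6 + 3 + 6 + 1 + 1 + 3 + 28 + 15 = 69 transitive triples.
Total triples C(9,3) = 84, so cyclic triples = 84 − 69 = 15.

15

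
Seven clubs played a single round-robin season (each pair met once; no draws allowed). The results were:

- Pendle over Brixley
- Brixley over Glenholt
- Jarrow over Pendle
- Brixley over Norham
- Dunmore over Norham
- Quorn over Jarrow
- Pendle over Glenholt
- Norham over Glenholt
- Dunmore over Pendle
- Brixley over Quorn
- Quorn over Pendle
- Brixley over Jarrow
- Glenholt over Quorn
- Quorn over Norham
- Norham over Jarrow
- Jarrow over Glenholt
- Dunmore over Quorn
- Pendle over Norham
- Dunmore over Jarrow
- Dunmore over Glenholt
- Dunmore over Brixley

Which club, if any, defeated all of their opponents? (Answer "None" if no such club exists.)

Dunmore has 6 wins out of 6 opponents — a perfect record.

Dunmore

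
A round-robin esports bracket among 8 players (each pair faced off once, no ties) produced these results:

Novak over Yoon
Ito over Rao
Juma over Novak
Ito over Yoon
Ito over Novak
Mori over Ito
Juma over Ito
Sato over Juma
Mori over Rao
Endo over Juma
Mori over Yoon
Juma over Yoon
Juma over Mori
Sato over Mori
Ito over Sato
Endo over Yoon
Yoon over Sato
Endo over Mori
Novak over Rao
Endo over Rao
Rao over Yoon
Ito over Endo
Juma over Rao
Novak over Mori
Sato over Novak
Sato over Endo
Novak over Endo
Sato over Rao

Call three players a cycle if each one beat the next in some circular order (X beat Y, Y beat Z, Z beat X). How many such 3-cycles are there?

Win totals: Novak 4, Ito 5, Yoon 1, Endo 4, Rao 1, Sato 5, Juma 5, Mori 3.
A player with w wins dominates both others in C(w,2) triples; summing gives 6 + 10 + 0 + 6 + 0 + 10 + 10 + 3 = 45 transitive triples.
Total triples C(8,3) = 56, so cyclic triples = 56 − 45 = 11.

11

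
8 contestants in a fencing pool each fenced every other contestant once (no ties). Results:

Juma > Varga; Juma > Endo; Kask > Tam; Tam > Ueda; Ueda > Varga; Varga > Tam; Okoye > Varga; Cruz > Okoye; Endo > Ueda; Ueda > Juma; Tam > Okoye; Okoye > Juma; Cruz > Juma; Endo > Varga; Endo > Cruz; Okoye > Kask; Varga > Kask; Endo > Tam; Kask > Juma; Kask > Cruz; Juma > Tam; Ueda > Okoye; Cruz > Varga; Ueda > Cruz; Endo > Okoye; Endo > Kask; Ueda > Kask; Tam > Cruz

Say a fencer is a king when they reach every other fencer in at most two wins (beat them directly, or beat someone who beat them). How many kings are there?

Tam cannot reach Endo in two steps.
Endo reaches everyone (king).
Ueda reaches everyone (king).
Okoye cannot reach Ueda in two steps.
Juma reaches everyone (king).
Cruz cannot reach Ueda in two steps.
Kask reaches everyone (king).
Varga cannot reach Endo in two steps.
Kings: Endo, Ueda, Juma, Kask — 4.

4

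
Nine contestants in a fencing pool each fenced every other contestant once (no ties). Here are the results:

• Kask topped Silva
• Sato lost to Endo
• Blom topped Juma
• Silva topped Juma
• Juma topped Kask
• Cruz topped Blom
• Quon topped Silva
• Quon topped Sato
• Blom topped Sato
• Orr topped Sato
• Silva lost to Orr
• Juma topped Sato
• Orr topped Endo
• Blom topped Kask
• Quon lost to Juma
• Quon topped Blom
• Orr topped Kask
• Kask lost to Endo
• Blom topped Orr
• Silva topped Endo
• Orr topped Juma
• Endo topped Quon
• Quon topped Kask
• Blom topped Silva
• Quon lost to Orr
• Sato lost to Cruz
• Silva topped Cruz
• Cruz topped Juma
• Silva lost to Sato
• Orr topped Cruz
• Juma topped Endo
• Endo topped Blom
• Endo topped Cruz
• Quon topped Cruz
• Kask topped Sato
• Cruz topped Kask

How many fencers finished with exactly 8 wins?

0

Win totals: Kask 2, Silva 3, Endo 5, Quon 5, Blom 5, Orr 7, Cruz 4, Sato 1, Juma 4.
No fencer has exactly 8 wins.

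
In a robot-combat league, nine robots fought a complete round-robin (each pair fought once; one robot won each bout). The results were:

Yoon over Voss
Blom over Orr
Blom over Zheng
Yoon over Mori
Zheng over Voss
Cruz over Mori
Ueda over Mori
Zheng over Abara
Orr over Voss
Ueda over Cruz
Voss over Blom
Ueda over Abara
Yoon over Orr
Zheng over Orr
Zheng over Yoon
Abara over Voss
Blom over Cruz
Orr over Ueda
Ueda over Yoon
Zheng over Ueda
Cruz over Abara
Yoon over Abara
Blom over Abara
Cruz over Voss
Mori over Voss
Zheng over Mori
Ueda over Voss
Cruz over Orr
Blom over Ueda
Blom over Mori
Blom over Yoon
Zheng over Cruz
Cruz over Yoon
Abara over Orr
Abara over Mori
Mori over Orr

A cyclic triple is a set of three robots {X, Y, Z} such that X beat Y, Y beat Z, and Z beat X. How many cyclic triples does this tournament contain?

11

Win totals: Zheng 7, Blom 7, Voss 1, Cruz 5, Mori 2, Orr 2, Abara 3, Ueda 5, Yoon 4.
A robot with w wins dominates both others in C(w,2) triples; summing gives 21 + 21 + 0 + 10 + 1 + 1 + 3 + 10 + 6 = 73 transitive triples.
Total triples C(9,3) = 84, so cyclic triples = 84 − 73 = 11.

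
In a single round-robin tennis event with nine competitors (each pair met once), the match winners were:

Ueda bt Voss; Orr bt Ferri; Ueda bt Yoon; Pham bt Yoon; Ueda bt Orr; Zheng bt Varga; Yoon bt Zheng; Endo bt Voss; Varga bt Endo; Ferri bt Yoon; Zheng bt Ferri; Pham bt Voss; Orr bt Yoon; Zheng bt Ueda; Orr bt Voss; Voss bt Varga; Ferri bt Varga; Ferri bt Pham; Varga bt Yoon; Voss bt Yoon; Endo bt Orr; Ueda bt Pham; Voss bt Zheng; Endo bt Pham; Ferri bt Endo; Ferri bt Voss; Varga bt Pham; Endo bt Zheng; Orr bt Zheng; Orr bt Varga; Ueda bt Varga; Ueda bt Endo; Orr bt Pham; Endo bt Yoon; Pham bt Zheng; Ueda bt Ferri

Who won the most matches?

Win totals: Zheng 3, Orr 6, Ueda 7, Varga 3, Endo 5, Yoon 1, Pham 3, Ferri 5, Voss 3.
Ueda leads with 7 wins (next highest: 6).

Ueda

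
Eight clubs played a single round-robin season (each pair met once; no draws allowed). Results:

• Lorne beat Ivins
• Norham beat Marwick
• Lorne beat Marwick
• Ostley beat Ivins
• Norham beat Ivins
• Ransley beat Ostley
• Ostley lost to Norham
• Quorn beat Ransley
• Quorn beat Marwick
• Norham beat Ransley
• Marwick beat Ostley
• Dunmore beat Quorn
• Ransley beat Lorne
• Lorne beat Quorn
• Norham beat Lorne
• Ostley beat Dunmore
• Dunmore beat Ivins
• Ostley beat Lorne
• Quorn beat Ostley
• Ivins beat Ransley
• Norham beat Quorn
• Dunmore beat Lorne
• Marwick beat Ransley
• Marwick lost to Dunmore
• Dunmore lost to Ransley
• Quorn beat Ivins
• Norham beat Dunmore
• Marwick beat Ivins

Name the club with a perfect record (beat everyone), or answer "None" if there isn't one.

Norham

Norham has 7 wins out of 7 opponents — a perfect record.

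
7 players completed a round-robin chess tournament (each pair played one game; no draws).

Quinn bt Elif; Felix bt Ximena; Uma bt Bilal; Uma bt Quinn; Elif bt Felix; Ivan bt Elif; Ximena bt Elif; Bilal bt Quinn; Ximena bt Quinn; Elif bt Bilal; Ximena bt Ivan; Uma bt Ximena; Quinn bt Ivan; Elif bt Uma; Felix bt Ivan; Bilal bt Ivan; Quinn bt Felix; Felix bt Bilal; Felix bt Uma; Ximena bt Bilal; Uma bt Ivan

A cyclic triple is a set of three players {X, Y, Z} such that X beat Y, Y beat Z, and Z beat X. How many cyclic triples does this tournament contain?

Win totals: Ivan 1, Bilal 2, Uma 4, Felix 4, Quinn 3, Ximena 4, Elif 3.
A player with w wins dominates both others in C(w,2) triples; summing gives 0 + 1 + 6 + 6 + 3 + 6 + 3 = 25 transitive triples.
Total triples C(7,3) = 35, so cyclic triples = 35 − 25 = 10.

10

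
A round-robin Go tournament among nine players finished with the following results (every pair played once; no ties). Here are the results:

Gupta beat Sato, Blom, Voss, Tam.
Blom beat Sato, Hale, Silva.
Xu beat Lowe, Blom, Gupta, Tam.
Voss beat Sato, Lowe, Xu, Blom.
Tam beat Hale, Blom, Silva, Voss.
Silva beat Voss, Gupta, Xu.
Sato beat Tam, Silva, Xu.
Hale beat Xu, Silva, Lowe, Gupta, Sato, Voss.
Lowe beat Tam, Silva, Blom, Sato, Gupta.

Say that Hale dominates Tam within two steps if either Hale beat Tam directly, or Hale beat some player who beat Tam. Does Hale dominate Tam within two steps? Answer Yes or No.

Yes

Hale did not beat Tam directly.
Hale beat Voss, Xu, Sato, Silva, Gupta, Lowe. Of those, Xu beat Tam.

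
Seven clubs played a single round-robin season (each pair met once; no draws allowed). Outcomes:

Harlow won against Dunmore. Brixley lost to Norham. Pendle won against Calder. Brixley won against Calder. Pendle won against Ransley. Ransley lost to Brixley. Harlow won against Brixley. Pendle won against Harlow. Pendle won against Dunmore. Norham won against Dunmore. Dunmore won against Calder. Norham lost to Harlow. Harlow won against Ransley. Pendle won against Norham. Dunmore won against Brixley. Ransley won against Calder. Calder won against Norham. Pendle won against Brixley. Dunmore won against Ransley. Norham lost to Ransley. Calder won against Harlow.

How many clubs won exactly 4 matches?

Win totals: Calder 2, Pendle 6, Norham 2, Brixley 2, Dunmore 3, Ransley 2, Harlow 4.
Exactly 4: Harlow — 1 club.

1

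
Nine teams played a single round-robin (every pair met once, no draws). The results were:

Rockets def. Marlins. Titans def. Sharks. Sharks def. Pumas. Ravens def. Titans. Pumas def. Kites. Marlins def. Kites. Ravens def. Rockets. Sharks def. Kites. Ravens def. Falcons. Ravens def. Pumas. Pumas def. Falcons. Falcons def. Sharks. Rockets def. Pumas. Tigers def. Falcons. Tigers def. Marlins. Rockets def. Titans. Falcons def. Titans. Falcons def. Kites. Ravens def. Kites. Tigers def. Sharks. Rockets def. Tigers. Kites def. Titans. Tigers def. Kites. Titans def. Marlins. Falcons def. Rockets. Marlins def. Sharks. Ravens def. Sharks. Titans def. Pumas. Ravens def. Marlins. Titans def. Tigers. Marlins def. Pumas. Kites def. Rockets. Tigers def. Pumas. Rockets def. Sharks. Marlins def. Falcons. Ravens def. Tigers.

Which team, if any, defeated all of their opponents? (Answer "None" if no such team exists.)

Ravens

Ravens has 8 wins out of 8 opponents — a perfect record.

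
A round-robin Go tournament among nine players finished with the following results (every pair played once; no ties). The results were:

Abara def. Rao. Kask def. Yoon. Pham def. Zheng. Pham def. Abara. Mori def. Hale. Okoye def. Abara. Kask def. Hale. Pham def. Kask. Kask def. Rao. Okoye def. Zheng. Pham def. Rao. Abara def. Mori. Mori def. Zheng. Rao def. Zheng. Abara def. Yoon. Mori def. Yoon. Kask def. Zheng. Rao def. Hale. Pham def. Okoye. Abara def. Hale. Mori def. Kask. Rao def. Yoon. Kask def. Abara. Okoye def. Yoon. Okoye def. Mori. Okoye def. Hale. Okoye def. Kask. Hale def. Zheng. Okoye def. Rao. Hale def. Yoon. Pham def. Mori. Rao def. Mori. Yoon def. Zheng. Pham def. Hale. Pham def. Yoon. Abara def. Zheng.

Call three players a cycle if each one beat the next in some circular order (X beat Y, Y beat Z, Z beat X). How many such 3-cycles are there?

2

Win totals: Hale 2, Rao 4, Okoye 7, Mori 4, Kask 5, Zheng 0, Pham 8, Yoon 1, Abara 5.
A player with w wins dominates both others in C(w,2) triples; summing gives 1 + 6 + 21 + 6 + 10 + 0 + 28 + 0 + 10 = 82 transitive triples.
Total triples C(9,3) = 84, so cyclic triples = 84 − 82 = 2.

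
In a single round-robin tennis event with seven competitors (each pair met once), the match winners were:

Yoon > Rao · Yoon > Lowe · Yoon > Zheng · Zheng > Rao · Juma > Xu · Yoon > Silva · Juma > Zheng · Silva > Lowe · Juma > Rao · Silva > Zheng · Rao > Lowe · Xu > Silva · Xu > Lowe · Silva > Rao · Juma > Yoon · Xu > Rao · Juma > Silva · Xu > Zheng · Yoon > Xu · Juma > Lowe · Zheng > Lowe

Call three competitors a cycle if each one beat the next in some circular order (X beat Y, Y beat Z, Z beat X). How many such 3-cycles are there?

Win totals: Silva 3, Xu 4, Zheng 2, Lowe 0, Yoon 5, Juma 6, Rao 1.
A competitor with w wins dominates both others in C(w,2) triples; summing gives 3 + 6 + 1 + 0 + 10 + 15 + 0 = 35 transitive triples.
Total triples C(7,3) = 35, so cyclic triples = 35 − 35 = 0.

0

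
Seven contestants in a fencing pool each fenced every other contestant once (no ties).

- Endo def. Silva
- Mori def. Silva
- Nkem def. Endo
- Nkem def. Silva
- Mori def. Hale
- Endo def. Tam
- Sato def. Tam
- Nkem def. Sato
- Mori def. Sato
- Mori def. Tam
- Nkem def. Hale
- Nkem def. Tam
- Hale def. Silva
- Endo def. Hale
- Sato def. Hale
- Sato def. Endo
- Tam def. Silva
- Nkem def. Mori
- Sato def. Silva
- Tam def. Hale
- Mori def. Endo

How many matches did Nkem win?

6

Nkem's results: beat Tam, Silva, Mori, Sato, Hale, Endo; lost to no one.
That is 6 wins.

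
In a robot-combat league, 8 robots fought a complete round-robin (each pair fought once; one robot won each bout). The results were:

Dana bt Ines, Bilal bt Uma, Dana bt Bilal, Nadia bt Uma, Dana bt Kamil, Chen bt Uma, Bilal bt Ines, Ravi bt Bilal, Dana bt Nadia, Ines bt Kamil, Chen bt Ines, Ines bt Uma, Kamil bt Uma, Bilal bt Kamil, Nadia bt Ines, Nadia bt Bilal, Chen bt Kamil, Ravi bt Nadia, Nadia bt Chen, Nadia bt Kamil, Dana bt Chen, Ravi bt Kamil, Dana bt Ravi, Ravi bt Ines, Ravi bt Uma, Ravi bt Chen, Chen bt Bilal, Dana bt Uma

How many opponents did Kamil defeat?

Kamil's results: beat Uma; lost to Ravi, Ines, Bilal, Nadia, Dana, Chen.
That is 1 win.

1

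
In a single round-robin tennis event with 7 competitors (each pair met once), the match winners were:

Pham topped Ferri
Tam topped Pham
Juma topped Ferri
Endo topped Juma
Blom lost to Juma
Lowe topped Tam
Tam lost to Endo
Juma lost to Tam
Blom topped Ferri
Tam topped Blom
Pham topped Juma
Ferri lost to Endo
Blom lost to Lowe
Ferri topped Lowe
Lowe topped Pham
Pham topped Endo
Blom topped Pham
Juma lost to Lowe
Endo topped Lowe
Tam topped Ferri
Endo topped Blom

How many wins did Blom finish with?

Blom's results: beat Ferri, Pham; lost to Juma, Lowe, Endo, Tam.
That is 2 wins.

2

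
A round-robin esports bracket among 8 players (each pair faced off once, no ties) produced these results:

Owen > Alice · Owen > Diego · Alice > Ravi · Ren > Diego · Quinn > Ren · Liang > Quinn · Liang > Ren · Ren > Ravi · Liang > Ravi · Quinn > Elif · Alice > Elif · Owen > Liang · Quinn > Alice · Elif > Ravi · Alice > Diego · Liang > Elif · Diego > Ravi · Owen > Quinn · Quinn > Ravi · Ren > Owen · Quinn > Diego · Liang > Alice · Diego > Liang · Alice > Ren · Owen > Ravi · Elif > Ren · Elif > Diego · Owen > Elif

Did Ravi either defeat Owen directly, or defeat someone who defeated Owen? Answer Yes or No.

No

Ravi did not beat Owen directly.
Ravi beat no one, so there is no intermediate player.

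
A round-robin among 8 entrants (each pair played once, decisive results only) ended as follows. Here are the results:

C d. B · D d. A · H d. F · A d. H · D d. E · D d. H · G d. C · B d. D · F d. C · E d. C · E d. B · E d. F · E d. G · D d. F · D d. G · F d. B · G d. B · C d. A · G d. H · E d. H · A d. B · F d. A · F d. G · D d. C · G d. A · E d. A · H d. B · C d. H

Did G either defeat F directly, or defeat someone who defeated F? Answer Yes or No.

Yes

G did not beat F directly.
G beat A, B, C, H. Of those, H beat F.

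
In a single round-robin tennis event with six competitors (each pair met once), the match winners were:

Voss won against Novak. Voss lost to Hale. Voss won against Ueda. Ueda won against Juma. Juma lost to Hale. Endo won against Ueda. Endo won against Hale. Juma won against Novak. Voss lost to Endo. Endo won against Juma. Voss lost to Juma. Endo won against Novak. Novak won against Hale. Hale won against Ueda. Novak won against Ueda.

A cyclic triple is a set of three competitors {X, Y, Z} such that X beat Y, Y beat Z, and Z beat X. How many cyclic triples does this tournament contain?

Win totals: Voss 2, Hale 3, Ueda 1, Endo 5, Juma 2, Novak 2.
A competitor with w wins dominates both others in C(w,2) triples; summing gives 1 + 3 + 0 + 10 + 1 + 1 = 16 transitive triples.
Total triples C(6,3) = 20, so cyclic triples = 20 − 16 = 4.

4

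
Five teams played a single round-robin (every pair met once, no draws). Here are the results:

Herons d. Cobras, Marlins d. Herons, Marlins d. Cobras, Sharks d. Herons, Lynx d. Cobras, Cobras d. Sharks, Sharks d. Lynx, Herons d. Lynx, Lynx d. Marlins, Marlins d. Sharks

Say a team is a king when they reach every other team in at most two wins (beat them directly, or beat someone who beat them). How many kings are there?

4

Lynx reaches everyone (king).
Sharks reaches everyone (king).
Marlins reaches everyone (king).
Cobras cannot reach Marlins in two steps.
Herons reaches everyone (king).
Kings: Lynx, Sharks, Marlins, Herons — 4.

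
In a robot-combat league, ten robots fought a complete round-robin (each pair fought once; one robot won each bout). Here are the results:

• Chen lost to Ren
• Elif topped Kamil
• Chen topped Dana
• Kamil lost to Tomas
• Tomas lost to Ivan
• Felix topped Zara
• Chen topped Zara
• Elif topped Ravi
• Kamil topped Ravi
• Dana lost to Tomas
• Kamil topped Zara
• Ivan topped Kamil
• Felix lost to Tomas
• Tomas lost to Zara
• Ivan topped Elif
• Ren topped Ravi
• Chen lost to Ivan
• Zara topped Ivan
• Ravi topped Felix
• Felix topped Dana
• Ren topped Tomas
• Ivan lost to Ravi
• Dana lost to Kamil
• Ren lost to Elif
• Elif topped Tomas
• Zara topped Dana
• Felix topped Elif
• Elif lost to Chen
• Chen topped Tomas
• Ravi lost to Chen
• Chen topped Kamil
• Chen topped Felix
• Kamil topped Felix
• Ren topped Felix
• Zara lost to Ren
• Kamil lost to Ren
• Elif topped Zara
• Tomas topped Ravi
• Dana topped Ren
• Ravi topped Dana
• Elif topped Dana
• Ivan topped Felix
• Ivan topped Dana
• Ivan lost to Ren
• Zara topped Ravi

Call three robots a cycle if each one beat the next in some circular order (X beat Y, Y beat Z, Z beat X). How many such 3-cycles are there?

Win totals: Zara 4, Ravi 3, Kamil 4, Chen 7, Elif 6, Ren 7, Ivan 6, Tomas 4, Felix 3, Dana 1.
A robot with w wins dominates both others in C(w,2) triples; summing gives 6 + 3 + 6 + 21 + 15 + 21 + 15 + 6 + 3 + 0 = 96 transitive triples.
Total triples C(10,3) = 120, so cyclic triples = 120 − 96 = 24.

24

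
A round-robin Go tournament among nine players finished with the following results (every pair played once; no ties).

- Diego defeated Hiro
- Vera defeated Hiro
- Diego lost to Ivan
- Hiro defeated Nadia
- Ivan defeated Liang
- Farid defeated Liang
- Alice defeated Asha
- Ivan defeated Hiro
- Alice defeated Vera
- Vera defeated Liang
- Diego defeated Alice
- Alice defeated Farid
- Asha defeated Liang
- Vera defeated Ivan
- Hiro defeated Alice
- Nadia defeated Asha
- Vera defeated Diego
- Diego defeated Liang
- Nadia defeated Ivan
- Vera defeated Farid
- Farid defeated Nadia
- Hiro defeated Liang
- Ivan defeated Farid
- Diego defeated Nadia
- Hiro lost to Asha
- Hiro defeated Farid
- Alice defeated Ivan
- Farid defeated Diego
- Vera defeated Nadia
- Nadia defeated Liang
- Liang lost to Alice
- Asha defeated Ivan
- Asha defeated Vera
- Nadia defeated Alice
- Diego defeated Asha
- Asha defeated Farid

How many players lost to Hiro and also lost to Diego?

3

Hiro beat: Nadia, Liang, Alice, Farid.
Diego beat: Nadia, Liang, Asha, Hiro, Alice.
Both beat: Nadia, Liang, Alice — 3.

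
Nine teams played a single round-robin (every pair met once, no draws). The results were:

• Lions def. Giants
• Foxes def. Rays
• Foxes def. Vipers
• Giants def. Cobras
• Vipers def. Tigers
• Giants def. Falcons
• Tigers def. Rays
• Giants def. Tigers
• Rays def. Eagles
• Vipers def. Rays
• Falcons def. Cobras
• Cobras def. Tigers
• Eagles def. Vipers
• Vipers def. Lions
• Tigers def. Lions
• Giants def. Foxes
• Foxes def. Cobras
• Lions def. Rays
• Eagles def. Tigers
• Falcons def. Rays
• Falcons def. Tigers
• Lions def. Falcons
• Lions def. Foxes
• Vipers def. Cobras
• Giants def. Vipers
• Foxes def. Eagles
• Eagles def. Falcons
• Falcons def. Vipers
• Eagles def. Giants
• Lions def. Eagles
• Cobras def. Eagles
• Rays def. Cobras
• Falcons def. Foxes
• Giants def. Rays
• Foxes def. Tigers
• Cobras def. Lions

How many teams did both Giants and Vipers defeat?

Giants beat: Tigers, Foxes, Rays, Cobras, Falcons, Vipers.
Vipers beat: Lions, Tigers, Rays, Cobras.
Both beat: Tigers, Rays, Cobras — 3.

3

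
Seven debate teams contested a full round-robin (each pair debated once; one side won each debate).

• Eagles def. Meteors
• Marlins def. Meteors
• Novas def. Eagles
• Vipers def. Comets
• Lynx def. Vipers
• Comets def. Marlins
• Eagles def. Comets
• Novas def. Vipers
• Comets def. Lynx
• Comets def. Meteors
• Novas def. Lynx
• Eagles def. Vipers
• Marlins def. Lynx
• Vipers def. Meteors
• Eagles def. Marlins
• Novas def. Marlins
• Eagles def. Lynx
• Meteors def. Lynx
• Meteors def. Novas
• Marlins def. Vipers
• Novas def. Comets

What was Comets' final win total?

3

Comets' results: beat Meteors, Marlins, Lynx; lost to Vipers, Novas, Eagles.
That is 3 wins.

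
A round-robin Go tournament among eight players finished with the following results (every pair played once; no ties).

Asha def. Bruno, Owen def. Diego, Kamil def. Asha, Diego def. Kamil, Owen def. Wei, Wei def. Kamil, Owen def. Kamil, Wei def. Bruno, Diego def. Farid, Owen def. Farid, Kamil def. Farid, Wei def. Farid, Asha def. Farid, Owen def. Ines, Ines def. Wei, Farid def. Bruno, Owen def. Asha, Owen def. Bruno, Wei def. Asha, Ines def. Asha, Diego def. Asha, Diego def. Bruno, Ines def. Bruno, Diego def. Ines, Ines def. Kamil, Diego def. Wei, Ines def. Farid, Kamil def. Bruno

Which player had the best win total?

Win totals: Bruno 0, Kamil 3, Farid 1, Wei 4, Owen 7, Asha 2, Ines 5, Diego 6.
Owen leads with 7 wins (next highest: 6).

Owen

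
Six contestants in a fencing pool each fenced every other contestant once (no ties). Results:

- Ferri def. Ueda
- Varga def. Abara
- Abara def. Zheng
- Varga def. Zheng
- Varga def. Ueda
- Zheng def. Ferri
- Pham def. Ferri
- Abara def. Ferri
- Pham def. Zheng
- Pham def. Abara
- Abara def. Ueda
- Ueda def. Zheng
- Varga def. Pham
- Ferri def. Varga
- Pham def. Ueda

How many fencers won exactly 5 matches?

Win totals: Pham 4, Ueda 1, Abara 3, Varga 4, Ferri 2, Zheng 1.
No fencer has exactly 5 wins.

0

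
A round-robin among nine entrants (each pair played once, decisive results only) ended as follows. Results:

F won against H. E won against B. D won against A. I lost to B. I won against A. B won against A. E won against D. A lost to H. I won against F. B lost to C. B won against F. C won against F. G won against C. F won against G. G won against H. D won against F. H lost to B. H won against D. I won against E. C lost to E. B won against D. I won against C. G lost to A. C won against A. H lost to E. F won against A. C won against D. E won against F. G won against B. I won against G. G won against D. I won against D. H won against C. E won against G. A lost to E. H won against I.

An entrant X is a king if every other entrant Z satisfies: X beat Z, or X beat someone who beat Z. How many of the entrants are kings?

4

A cannot reach E, F, I in two steps.
B reaches everyone (king).
C cannot reach E in two steps.
D cannot reach B, C, E, I in two steps.
E reaches everyone (king).
F cannot reach E in two steps.
G cannot reach E in two steps.
H reaches everyone (king).
I reaches everyone (king).
Kings: B, E, H, I — 4.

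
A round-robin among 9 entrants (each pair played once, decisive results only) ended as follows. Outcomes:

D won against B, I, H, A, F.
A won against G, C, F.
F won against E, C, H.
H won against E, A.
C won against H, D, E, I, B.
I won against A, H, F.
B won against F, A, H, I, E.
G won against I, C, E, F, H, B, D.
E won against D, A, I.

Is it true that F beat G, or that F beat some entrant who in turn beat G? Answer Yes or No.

No

F did not beat G directly.
F beat C, E, H, but each of them lost to G. No two-step path.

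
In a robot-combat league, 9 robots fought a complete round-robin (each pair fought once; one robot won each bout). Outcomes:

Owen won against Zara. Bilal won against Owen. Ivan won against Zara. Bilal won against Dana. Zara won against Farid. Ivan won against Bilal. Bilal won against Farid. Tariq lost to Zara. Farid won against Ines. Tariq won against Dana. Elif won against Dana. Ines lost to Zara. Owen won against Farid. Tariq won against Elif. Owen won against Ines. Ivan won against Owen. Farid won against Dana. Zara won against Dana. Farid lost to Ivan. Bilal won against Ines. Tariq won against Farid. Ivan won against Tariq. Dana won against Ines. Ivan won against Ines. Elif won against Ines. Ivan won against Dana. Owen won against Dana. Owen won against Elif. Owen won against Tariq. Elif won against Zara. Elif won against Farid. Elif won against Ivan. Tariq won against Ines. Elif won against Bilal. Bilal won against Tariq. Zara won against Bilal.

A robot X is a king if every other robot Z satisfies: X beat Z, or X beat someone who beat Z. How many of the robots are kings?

Tariq cannot reach Owen in two steps.
Zara cannot reach Ivan in two steps.
Farid cannot reach Tariq, Zara, Bilal, Elif, Ivan, Owen in two steps.
Bilal cannot reach Ivan in two steps.
Elif reaches everyone (king).
Ivan reaches everyone (king).
Dana cannot reach Tariq, Zara, Farid, Bilal, Elif, Ivan, Owen in two steps.
Ines cannot reach Tariq, Zara, Farid, Bilal, Elif, Ivan, Dana, Owen in two steps.
Owen reaches everyone (king).
Kings: Elif, Ivan, Owen — 3.

3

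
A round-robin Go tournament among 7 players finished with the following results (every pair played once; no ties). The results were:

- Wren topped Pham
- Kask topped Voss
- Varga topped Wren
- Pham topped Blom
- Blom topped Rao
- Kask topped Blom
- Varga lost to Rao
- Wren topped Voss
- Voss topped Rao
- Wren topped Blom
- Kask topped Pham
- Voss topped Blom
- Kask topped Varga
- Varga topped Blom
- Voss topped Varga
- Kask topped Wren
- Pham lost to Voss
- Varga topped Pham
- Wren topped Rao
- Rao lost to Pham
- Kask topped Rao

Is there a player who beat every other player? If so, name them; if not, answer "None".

Kask

Kask has 6 wins out of 6 opponents — a perfect record.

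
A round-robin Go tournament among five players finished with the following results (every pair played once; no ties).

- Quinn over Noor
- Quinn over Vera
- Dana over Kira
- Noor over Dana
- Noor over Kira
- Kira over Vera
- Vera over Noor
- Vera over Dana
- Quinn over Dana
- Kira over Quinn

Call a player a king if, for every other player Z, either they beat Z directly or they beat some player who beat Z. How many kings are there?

Kira reaches everyone (king).
Quinn reaches everyone (king).
Dana cannot reach Noor in two steps.
Vera cannot reach Quinn in two steps.
Noor reaches everyone (king).
Kings: Kira, Quinn, Noor — 3.

3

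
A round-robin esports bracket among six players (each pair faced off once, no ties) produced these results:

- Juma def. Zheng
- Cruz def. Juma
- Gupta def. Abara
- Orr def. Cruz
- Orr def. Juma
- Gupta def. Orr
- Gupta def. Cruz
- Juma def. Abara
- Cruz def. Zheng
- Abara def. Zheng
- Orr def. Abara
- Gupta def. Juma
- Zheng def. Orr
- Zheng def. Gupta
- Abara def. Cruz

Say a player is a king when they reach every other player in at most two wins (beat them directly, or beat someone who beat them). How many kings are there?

Abara reaches everyone (king).
Gupta reaches everyone (king).
Juma reaches everyone (king).
Cruz reaches everyone (king).
Orr cannot reach Gupta in two steps.
Zheng reaches everyone (king).
Kings: Abara, Gupta, Juma, Cruz, Zheng — 5.

5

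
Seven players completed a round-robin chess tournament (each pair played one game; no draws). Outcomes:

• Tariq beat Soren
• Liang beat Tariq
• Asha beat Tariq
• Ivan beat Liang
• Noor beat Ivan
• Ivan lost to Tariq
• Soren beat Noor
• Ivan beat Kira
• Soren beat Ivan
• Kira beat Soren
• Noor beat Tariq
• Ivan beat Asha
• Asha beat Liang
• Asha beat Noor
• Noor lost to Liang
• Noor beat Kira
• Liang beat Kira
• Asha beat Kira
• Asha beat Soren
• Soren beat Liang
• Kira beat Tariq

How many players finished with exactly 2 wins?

2

Win totals: Tariq 2, Kira 2, Liang 3, Noor 3, Asha 5, Ivan 3, Soren 3.
Exactly 2: Tariq, Kira — 2 players.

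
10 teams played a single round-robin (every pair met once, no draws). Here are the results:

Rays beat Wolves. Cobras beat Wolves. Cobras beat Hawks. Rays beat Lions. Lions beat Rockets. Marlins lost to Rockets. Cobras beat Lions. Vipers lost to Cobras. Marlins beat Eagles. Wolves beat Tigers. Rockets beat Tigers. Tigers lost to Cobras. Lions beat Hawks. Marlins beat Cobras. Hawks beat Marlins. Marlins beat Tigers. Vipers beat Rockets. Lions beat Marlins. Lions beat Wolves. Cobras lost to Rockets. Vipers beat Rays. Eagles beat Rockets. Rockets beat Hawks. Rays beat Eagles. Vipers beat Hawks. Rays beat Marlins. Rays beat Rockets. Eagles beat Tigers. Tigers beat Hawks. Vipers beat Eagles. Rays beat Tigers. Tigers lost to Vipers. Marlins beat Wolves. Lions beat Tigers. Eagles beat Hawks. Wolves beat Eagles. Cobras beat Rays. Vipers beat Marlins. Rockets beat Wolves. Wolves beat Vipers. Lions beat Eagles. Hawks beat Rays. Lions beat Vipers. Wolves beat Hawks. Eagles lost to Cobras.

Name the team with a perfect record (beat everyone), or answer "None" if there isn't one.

Highest win total is Lions with 7 (out of 9 possible).
Lions lost to Rays, Cobras, so no team went undefeated.

None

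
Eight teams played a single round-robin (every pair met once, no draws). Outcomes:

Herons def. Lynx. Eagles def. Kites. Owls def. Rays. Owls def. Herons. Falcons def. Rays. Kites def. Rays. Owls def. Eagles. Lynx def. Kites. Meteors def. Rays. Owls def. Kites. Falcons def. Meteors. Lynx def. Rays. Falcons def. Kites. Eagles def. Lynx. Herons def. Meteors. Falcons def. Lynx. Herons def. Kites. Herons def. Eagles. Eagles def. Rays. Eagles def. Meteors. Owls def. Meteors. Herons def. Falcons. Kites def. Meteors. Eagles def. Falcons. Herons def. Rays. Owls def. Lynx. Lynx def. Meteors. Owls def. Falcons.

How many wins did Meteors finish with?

Meteors' results: beat Rays; lost to Falcons, Lynx, Eagles, Owls, Kites, Herons.
That is 1 win.

1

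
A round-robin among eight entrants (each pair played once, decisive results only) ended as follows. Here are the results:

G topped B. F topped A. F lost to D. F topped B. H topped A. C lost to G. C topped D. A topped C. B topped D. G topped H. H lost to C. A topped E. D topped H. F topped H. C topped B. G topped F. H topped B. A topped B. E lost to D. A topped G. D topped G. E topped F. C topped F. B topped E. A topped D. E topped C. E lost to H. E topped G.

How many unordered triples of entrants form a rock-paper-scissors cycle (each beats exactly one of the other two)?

18

Win totals: A 5, B 2, C 4, D 4, E 3, F 3, G 4, H 3.
An entrant with w wins dominates both others in C(w,2) triples; summing gives 10 + 1 + 6 + 6 + 3 + 3 + 6 + 3 = 38 transitive triples.
Total triples C(8,3) = 56, so cyclic triples = 56 − 38 = 18.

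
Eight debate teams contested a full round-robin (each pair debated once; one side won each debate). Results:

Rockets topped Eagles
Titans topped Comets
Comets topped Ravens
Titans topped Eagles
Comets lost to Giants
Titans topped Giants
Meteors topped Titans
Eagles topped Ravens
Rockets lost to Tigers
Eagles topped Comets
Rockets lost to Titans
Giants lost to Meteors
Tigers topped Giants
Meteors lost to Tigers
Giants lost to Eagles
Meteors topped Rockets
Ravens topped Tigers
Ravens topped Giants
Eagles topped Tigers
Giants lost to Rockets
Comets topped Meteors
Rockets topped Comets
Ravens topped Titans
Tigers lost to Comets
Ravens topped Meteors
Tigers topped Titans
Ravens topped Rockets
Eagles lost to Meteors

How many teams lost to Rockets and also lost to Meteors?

Rockets beat: Comets, Giants, Eagles.
Meteors beat: Titans, Rockets, Giants, Eagles.
Both beat: Giants, Eagles — 2.

2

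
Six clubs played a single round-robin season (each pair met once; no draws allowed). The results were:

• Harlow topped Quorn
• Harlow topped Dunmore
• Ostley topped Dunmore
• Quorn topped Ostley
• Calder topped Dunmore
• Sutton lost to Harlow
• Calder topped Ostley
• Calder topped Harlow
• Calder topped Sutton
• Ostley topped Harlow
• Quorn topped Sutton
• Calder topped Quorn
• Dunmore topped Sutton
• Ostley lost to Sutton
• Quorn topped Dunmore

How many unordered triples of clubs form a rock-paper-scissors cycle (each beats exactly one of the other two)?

3

Win totals: Calder 5, Harlow 3, Sutton 1, Quorn 3, Ostley 2, Dunmore 1.
A club with w wins dominates both others in C(w,2) triples; summing gives 10 + 3 + 0 + 3 + 1 + 0 = 17 transitive triples.
Total triples C(6,3) = 20, so cyclic triples = 20 − 17 = 3.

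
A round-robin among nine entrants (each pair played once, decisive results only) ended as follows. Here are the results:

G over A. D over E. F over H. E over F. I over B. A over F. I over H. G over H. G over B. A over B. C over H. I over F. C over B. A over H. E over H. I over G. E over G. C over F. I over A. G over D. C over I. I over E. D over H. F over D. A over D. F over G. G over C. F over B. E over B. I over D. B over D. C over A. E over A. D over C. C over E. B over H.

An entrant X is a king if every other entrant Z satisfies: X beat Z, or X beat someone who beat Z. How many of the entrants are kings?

4

A cannot reach I in two steps.
B cannot reach A, F, G, I in two steps.
C reaches everyone (king).
D reaches everyone (king).
E cannot reach I in two steps.
F cannot reach I in two steps.
G reaches everyone (king).
H cannot reach A, B, C, D, E, F, G, I in two steps.
I reaches everyone (king).
Kings: C, D, G, I — 4.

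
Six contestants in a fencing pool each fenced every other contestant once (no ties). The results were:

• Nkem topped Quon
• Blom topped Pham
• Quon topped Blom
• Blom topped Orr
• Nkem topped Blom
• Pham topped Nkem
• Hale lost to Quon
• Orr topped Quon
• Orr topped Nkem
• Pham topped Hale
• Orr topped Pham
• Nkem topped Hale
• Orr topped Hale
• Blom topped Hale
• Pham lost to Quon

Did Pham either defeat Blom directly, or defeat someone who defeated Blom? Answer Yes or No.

Pham did not beat Blom directly.
Pham beat Hale, Nkem. Of those, Nkem beat Blom.

Yes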